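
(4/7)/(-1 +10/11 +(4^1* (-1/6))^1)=-132/175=-0.75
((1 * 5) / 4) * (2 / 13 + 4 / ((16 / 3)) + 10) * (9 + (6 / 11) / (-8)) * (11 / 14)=159165 / 1664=95.65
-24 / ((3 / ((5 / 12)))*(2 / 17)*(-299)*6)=85 / 5382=0.02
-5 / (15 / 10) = -10 / 3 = -3.33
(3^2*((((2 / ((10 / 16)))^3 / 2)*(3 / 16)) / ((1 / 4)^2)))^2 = 3057647616 / 15625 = 195689.45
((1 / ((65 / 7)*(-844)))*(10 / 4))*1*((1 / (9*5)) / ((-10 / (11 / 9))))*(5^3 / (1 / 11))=4235 / 3554928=0.00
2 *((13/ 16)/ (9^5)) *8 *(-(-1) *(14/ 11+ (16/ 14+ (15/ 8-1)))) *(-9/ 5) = -26351/ 20207880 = -0.00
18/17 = 1.06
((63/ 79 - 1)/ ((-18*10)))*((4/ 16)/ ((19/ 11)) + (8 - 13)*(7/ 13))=-839/ 292695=-0.00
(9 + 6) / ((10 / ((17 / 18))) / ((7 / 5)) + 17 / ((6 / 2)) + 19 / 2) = 0.66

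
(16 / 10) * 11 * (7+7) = 1232 / 5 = 246.40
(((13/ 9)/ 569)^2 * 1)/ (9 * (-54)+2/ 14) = -1183/ 89190004041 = -0.00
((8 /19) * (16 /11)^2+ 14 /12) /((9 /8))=113524 /62073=1.83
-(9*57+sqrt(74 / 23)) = -513 -sqrt(1702) / 23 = -514.79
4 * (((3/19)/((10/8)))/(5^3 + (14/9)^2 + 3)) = 972/250895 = 0.00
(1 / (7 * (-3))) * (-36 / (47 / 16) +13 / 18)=9757 / 17766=0.55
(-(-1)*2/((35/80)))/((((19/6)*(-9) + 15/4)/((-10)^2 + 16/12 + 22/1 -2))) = -6656/297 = -22.41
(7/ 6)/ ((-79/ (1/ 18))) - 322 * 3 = -8241919/ 8532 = -966.00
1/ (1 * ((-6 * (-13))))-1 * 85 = -6629/ 78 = -84.99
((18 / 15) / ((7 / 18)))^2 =11664 / 1225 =9.52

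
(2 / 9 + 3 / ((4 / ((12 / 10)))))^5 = 10510100501 / 5904900000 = 1.78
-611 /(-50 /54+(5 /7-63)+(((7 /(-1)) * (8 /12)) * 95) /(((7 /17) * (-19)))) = 93.35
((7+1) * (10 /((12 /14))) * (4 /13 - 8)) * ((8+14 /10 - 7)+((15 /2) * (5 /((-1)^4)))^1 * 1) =-372400 /13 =-28646.15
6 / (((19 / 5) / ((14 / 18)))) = 70 / 57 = 1.23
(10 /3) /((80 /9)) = 3 /8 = 0.38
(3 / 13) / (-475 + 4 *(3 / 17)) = -0.00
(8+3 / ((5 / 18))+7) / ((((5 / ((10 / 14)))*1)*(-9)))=-43 / 105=-0.41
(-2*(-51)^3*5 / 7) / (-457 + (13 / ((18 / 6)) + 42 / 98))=-3979530 / 9497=-419.03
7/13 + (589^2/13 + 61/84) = 29142745/1092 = 26687.50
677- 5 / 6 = 4057 / 6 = 676.17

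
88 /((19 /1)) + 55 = 1133 /19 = 59.63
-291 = -291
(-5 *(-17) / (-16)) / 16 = -85 / 256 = -0.33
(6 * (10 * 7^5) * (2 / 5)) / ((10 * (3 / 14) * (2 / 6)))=2823576 / 5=564715.20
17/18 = 0.94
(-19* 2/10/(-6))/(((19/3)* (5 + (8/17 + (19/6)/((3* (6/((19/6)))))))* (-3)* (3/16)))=-9792/332005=-0.03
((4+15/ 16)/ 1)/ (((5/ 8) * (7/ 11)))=869/ 70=12.41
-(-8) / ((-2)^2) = 2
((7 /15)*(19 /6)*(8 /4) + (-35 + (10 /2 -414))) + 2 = -19757 /45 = -439.04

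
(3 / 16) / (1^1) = 3 / 16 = 0.19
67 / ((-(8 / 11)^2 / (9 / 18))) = -8107 / 128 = -63.34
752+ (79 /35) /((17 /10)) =89646 /119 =753.33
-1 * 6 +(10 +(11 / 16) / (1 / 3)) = 97 / 16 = 6.06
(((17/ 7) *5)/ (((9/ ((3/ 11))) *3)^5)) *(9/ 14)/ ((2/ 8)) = 170/ 51776124939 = 0.00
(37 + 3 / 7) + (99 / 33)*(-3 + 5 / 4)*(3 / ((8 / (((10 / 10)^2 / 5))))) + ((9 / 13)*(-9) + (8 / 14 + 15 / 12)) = 67861 / 2080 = 32.63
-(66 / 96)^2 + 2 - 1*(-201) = 51847 / 256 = 202.53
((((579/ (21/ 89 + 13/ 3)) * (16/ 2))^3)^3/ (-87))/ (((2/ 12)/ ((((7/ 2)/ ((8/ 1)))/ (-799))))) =42691666535288149692857.05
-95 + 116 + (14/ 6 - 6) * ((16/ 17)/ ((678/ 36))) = 39989/ 1921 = 20.82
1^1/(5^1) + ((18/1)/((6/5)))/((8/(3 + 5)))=76/5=15.20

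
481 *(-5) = -2405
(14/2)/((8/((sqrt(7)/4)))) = 7*sqrt(7)/32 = 0.58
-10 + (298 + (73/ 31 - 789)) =-15458/ 31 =-498.65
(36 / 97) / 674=18 / 32689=0.00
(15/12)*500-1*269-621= -265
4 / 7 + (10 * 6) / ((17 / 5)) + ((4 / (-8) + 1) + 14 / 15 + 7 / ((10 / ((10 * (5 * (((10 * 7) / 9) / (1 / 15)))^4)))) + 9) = 78126289065261749 / 96390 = 810522762374.33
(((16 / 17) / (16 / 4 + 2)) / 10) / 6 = 0.00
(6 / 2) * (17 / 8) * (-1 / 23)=-51 / 184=-0.28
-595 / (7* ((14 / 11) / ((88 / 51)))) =-2420 / 21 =-115.24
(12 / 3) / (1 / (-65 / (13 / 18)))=-360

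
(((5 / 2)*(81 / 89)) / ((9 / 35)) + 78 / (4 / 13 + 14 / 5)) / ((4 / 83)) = 50655315 / 71912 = 704.41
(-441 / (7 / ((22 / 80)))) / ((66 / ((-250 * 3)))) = 1575 / 8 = 196.88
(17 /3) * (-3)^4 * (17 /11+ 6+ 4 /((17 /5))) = 44037 /11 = 4003.36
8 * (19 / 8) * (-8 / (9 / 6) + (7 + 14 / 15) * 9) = 1255.27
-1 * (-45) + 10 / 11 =505 / 11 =45.91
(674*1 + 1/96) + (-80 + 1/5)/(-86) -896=-4562713/20640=-221.06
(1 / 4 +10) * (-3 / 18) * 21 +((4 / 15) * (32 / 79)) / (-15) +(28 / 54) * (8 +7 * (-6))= -22828147 / 426600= -53.51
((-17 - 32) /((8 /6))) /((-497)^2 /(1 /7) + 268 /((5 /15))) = -147 /6919468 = -0.00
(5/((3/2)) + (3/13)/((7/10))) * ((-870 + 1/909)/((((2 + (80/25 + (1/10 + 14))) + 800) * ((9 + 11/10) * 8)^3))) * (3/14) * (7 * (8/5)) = -0.00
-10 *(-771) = 7710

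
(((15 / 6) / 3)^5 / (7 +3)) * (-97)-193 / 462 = -5168381 / 1197504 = -4.32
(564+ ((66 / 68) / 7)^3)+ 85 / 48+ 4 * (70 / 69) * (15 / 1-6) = 1120519418335 / 1860415536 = 602.30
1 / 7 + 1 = 8 / 7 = 1.14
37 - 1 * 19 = 18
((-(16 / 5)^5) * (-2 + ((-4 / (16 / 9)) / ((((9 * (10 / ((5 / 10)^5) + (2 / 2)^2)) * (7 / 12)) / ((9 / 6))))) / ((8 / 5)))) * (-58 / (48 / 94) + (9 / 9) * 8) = -71121682432 / 1003125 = -70900.12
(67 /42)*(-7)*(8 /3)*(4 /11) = -1072 /99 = -10.83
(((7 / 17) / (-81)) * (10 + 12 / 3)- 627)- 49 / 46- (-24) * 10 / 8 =-37887155 / 63342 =-598.14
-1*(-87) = 87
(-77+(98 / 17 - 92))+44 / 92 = -63638 / 391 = -162.76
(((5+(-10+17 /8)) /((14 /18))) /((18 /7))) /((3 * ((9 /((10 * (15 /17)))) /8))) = -575 /153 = -3.76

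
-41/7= -5.86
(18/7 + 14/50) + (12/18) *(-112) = -37703/525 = -71.82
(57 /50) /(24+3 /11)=209 /4450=0.05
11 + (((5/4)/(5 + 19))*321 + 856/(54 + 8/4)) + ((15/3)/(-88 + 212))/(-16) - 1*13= 416667/13888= 30.00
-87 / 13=-6.69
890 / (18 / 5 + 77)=4450 / 403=11.04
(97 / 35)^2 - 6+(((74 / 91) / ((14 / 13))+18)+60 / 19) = 549146 / 23275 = 23.59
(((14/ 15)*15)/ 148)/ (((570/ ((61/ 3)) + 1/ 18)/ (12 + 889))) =3462543/ 1141117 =3.03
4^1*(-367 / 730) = -734 / 365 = -2.01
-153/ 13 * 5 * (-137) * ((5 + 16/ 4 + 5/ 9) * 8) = 8011760/ 13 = 616289.23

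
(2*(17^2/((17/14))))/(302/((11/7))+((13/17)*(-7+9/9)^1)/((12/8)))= 44506/17683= 2.52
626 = 626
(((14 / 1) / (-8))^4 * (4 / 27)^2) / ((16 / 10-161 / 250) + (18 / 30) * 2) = 6125 / 64152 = 0.10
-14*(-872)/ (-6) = -6104/ 3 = -2034.67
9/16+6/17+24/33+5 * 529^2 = 4186426275/2992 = 1399206.64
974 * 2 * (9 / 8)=4383 / 2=2191.50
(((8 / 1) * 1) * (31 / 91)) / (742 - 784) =-124 / 1911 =-0.06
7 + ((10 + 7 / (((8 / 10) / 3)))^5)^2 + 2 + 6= 4108469075197291119265 / 1048576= 3918141436764994.74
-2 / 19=-0.11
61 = 61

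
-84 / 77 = -12 / 11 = -1.09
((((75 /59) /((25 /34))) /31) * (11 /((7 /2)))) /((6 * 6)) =187 /38409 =0.00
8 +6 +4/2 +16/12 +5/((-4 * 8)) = 1649/96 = 17.18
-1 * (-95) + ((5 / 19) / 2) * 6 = 1820 / 19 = 95.79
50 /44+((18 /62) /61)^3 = 169049790313 /148763801362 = 1.14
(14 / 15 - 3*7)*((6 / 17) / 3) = -602 / 255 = -2.36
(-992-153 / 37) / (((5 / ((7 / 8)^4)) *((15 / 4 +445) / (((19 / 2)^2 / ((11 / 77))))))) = -223623471239 / 1360179200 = -164.41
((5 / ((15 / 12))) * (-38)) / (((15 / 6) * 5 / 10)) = -608 / 5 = -121.60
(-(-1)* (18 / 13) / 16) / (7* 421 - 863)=9 / 216736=0.00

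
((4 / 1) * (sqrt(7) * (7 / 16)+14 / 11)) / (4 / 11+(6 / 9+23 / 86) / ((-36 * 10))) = 1787940 * sqrt(7) / 368869+5201280 / 368869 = 26.92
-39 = -39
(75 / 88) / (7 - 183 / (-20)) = 375 / 7106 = 0.05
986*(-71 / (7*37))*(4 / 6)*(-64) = 8960768 / 777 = 11532.52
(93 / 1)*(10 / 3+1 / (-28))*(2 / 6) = 8587 / 84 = 102.23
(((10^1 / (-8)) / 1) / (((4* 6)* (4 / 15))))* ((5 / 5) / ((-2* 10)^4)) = -1 / 819200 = -0.00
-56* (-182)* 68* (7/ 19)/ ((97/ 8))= 38811136/ 1843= 21058.67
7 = 7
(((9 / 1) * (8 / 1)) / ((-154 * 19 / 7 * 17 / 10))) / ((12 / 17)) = -30 / 209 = -0.14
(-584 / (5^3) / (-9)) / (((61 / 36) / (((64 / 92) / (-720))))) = -2336 / 7891875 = -0.00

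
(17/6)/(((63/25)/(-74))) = -83.20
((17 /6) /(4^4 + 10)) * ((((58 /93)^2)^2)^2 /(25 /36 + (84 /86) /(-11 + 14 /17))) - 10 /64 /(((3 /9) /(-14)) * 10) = 835483141906752500419757 /1272327457796033105954592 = 0.66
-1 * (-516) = 516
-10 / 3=-3.33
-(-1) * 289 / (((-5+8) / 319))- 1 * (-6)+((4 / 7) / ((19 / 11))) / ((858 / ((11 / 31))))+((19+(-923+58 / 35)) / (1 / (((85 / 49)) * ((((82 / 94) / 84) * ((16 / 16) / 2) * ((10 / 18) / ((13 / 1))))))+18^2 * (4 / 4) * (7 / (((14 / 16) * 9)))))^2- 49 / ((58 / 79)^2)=30645.52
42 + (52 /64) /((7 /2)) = 2365 /56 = 42.23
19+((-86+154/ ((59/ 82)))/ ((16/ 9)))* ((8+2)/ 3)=61139/ 236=259.06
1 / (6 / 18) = 3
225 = 225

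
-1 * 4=-4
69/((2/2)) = 69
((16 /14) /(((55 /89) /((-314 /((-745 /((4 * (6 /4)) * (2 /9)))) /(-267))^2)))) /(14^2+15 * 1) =12620288 /325035469402875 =0.00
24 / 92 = 6 / 23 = 0.26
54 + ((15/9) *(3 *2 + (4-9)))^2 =511/9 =56.78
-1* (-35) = 35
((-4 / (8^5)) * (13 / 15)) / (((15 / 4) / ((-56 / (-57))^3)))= -4459 / 166673700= -0.00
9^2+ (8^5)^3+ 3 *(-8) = 35184372088889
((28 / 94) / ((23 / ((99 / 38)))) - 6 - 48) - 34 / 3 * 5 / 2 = -5071054 / 61617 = -82.30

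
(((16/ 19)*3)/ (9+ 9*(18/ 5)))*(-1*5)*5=-1.53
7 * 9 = 63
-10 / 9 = -1.11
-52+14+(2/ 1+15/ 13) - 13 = -622/ 13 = -47.85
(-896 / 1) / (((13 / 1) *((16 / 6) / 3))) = -1008 / 13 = -77.54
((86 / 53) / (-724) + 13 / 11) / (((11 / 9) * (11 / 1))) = 0.09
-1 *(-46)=46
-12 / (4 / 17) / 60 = -17 / 20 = -0.85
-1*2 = -2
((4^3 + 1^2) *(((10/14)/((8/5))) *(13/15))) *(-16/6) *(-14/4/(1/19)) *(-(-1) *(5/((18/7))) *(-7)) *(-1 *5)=98336875/324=303508.87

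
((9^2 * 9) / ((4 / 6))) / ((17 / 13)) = 28431 / 34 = 836.21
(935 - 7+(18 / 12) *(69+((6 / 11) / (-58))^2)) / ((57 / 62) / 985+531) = 1.94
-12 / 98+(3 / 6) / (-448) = -775 / 6272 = -0.12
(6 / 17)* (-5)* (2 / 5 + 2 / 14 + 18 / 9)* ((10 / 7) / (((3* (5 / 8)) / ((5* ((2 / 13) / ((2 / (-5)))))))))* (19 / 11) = 1352800 / 119119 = 11.36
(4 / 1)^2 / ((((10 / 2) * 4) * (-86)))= -2 / 215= -0.01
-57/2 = -28.50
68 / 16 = 17 / 4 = 4.25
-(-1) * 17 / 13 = 17 / 13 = 1.31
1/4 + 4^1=17/4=4.25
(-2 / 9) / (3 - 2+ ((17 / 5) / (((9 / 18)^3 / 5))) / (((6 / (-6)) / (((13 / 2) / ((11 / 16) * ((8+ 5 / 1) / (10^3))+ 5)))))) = 160286 / 126574713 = 0.00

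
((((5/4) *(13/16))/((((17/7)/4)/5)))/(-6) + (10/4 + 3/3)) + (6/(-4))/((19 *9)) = 21677/10336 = 2.10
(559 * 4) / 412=559 / 103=5.43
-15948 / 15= -5316 / 5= -1063.20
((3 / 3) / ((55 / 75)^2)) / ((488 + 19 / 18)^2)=0.00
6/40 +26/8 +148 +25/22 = 152.54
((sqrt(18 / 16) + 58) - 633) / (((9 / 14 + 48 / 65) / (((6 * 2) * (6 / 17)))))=-12558000 / 7123 + 16380 * sqrt(2) / 7123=-1759.77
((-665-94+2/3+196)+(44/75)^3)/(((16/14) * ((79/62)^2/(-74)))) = 59026196490709/2632921875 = 22418.51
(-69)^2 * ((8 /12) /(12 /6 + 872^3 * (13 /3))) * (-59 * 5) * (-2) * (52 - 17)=19662930 /861971303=0.02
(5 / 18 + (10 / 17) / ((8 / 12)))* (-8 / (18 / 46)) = -32660 / 1377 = -23.72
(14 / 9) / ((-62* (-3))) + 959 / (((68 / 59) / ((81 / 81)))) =47358773 / 56916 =832.08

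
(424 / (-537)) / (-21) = 424 / 11277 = 0.04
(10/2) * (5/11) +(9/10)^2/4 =10891/4400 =2.48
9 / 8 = 1.12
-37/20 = -1.85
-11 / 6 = -1.83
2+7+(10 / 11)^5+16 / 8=1871561 / 161051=11.62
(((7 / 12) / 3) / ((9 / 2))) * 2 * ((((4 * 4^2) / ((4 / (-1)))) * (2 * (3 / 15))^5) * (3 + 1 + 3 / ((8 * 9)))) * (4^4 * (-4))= 44498944 / 759375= 58.60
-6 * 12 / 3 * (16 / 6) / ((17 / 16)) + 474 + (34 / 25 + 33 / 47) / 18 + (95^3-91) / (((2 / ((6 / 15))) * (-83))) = -49296038287 / 29842650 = -1651.87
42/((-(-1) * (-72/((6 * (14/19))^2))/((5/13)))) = -20580/4693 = -4.39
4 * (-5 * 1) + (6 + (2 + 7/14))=-23/2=-11.50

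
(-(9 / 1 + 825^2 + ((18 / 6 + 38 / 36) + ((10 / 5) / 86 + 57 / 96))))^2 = 71048535294277721041 / 153363456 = 463269002586.10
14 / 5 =2.80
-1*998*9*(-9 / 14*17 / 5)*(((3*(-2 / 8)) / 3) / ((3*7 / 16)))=-916164 / 245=-3739.44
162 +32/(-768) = 3887/24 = 161.96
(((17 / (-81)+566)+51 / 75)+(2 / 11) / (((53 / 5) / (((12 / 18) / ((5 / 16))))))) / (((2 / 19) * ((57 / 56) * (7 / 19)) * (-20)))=-12707269654 / 17708625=-717.58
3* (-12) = -36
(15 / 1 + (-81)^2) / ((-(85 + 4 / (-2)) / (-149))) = 979824 / 83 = 11805.11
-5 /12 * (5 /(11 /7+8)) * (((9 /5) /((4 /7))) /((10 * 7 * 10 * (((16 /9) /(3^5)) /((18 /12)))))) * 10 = -137781 /68608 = -2.01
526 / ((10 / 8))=2104 / 5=420.80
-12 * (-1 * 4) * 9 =432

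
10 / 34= 5 / 17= 0.29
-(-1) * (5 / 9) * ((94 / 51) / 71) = 0.01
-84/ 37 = -2.27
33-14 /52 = 851 /26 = 32.73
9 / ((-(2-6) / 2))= 9 / 2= 4.50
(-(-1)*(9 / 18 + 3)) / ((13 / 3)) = 21 / 26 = 0.81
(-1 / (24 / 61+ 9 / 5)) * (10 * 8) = -24400 / 669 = -36.47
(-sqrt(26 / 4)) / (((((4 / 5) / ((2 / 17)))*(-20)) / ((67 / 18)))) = 67*sqrt(26) / 4896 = 0.07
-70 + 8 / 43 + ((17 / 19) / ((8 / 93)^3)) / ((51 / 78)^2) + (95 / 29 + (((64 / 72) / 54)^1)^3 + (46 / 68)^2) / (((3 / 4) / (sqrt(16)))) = 122165629316372180995 / 37728361296475776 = 3238.03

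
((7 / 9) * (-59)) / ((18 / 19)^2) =-51.13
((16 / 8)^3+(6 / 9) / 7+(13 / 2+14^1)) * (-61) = -73261 / 42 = -1744.31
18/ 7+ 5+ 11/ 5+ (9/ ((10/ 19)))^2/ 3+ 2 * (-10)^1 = 61069/ 700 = 87.24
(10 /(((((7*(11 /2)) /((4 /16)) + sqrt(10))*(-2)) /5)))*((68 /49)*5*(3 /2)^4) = -70125 /12292 + 6375*sqrt(10) /172088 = -5.59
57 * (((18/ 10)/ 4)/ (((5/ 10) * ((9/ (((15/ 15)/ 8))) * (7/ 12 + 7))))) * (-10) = -171/ 182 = -0.94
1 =1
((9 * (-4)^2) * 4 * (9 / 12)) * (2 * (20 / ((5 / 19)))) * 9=590976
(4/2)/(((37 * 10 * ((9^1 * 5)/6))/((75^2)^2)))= 843750/37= 22804.05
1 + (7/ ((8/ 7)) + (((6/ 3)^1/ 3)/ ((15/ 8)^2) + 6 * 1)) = 71899/ 5400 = 13.31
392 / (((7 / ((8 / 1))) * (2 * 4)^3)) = 0.88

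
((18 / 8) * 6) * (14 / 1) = 189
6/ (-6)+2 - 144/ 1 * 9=-1295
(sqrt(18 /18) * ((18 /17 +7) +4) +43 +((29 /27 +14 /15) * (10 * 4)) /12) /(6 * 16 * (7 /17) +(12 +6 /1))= 42515 /39609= 1.07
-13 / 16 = -0.81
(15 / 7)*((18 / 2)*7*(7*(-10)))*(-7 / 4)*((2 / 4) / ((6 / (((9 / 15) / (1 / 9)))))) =59535 / 8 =7441.88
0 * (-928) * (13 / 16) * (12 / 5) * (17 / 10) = 0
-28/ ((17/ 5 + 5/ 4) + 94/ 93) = -52080/ 10529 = -4.95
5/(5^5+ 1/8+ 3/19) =760/475043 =0.00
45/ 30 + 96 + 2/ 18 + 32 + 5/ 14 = 8188/ 63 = 129.97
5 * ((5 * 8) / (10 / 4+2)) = 400 / 9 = 44.44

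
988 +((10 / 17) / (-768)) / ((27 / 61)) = 174140623 / 176256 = 988.00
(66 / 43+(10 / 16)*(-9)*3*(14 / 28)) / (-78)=1583 / 17888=0.09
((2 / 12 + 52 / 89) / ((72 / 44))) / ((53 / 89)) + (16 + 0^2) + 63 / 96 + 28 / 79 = 64325045 / 3617568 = 17.78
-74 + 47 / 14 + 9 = -863 / 14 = -61.64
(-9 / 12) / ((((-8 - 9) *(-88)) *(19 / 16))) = -3 / 7106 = -0.00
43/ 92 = 0.47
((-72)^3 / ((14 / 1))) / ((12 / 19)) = -295488 / 7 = -42212.57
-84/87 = -28/29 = -0.97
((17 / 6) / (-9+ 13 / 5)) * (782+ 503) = -109225 / 192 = -568.88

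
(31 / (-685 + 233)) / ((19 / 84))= -651 / 2147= -0.30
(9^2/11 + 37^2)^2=229219600/121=1894376.86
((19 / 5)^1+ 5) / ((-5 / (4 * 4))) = -704 / 25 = -28.16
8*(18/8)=18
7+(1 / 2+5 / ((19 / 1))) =295 / 38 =7.76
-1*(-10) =10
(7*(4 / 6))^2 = 196 / 9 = 21.78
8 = 8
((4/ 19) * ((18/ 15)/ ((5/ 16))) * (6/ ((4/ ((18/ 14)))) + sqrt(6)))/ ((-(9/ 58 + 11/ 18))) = -4.62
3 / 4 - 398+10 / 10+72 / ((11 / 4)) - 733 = -48535 / 44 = -1103.07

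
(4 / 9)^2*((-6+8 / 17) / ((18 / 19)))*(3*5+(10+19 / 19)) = -371488 / 12393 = -29.98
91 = 91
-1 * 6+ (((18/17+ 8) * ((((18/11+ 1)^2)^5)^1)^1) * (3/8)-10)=8832286452216413/160340442988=55084.58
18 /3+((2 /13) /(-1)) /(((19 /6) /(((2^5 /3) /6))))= 4382 /741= 5.91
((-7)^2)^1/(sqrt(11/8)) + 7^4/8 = 98*sqrt(22)/11 + 2401/8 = 341.91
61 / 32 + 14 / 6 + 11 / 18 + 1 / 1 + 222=65621 / 288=227.85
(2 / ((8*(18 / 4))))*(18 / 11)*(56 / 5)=56 / 55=1.02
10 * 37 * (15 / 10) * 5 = 2775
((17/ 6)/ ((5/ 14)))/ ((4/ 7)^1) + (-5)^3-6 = -7027/ 60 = -117.12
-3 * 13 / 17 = -39 / 17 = -2.29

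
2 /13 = 0.15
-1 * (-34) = 34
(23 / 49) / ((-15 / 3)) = -23 / 245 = -0.09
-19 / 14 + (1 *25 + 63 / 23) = 8495 / 322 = 26.38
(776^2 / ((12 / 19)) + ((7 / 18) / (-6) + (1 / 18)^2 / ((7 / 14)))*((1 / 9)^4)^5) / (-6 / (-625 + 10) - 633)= -769918681293324897306468187145 / 511147306320207777649348812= -1506.26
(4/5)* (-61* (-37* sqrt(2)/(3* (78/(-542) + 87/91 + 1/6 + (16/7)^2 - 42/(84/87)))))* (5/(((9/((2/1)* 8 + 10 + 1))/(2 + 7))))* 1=-568633338* sqrt(2)/261017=-3080.91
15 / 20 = 3 / 4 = 0.75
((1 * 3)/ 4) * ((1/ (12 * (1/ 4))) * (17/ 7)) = 0.61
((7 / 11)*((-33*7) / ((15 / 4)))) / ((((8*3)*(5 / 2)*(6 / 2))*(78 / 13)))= -49 / 1350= -0.04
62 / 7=8.86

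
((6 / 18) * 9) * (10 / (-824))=-0.04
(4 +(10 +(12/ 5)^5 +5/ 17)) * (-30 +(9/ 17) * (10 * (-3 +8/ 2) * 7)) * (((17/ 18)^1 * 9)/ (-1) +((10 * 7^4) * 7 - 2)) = 20124865641132/ 180625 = 111417941.27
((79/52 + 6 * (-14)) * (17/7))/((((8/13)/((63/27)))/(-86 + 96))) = -364565/48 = -7595.10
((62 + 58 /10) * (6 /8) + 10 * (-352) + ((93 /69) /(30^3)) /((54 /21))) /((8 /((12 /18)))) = -38778158483 /134136000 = -289.10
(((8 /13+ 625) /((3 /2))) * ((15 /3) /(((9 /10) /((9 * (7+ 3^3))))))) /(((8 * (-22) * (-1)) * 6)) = 1152175 /1716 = 671.43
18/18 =1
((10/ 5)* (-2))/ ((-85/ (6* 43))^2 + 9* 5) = -266256/ 3002605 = -0.09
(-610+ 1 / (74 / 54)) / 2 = -22543 / 74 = -304.64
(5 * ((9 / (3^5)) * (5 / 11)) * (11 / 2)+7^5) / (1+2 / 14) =6353221 / 432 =14706.53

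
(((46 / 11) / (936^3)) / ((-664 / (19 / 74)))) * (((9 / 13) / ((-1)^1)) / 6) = 437 / 1920623011946496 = 0.00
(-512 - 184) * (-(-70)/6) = -8120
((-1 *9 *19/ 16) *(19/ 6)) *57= -61731/ 32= -1929.09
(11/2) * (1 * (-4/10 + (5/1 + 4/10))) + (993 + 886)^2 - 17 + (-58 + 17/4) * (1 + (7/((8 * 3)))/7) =338937169/96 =3530595.51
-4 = -4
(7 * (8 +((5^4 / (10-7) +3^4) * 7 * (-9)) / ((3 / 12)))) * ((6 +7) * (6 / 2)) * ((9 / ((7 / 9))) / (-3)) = 76767912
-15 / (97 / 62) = -930 / 97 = -9.59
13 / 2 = 6.50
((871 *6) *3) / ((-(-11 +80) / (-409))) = 2137434 / 23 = 92931.91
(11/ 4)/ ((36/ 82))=451/ 72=6.26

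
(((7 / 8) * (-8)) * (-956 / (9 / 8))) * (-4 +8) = 214144 / 9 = 23793.78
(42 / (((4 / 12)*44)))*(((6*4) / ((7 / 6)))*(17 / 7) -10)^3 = 3070844964 / 16807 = 182712.26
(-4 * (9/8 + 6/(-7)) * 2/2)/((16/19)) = -285/224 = -1.27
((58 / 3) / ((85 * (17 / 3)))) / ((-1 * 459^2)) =-58 / 304434045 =-0.00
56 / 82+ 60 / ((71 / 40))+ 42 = 222650 / 2911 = 76.49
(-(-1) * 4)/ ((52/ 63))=63/ 13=4.85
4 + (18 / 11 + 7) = 139 / 11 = 12.64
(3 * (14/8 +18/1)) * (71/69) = 5609/92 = 60.97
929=929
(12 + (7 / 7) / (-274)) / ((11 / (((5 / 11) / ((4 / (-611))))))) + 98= 2954583 / 132616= 22.28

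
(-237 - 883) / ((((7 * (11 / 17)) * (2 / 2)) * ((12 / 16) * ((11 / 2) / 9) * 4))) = -16320 / 121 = -134.88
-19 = -19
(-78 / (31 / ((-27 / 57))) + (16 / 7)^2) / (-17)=-185182 / 490637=-0.38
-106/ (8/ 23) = -1219/ 4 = -304.75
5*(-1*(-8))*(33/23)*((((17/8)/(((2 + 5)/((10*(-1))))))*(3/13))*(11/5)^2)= -407286/2093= -194.59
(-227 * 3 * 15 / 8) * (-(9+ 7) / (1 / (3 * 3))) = 183870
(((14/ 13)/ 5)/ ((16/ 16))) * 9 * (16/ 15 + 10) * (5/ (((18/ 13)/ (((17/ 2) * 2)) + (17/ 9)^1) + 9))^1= 266679/ 27275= 9.78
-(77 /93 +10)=-1007 /93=-10.83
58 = 58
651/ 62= 21/ 2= 10.50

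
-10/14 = -5/7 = -0.71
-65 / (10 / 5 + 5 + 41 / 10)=-5.86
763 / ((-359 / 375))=-286125 / 359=-797.01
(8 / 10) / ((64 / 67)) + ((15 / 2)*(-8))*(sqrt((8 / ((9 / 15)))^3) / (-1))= 67 / 80 + 1600*sqrt(30) / 3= 2922.02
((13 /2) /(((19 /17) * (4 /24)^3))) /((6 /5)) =19890 /19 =1046.84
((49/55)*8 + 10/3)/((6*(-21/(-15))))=863/693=1.25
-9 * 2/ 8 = -9/ 4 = -2.25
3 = 3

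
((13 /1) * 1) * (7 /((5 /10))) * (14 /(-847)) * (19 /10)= -3458 /605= -5.72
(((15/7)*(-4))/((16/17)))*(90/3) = -3825/14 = -273.21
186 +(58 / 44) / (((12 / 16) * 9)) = 55300 / 297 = 186.20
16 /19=0.84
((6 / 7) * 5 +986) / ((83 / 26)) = 310.21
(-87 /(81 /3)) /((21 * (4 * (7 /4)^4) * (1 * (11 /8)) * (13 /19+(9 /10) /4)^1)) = -11284480 /3449250189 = -0.00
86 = 86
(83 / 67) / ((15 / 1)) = 83 / 1005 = 0.08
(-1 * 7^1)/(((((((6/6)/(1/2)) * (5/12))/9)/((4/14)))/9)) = -972/5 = -194.40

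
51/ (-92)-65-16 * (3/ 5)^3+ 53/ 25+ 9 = -665739/ 11500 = -57.89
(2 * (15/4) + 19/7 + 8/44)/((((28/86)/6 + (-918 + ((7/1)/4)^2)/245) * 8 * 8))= -7228515/163767208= -0.04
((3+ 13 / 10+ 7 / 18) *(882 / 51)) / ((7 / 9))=8862 / 85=104.26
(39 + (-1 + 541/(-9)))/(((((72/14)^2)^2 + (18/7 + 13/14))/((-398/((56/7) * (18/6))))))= 95082001/182306106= 0.52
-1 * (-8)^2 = -64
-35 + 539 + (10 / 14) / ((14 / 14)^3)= 3533 / 7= 504.71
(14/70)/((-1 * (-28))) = 1/140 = 0.01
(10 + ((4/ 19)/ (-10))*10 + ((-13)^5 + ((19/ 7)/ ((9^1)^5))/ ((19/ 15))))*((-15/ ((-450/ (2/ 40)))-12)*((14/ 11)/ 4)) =3498568826643367/ 2468248200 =1417429.91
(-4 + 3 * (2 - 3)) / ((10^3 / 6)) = -21 / 500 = -0.04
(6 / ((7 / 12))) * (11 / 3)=264 / 7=37.71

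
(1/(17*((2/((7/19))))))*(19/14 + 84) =1195/1292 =0.92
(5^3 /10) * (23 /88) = 575 /176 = 3.27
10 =10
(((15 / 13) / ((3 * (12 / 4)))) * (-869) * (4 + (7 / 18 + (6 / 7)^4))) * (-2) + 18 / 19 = 17599962403 / 16012269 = 1099.15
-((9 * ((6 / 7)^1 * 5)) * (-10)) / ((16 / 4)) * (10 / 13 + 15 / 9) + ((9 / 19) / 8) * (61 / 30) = 32506653 / 138320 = 235.01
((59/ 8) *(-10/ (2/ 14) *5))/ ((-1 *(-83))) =-10325/ 332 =-31.10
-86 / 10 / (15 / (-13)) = 559 / 75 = 7.45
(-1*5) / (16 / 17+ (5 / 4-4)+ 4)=-340 / 149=-2.28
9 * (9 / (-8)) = -81 / 8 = -10.12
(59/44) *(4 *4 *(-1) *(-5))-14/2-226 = -1383/11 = -125.73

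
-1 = -1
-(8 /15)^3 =-512 /3375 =-0.15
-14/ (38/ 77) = -539/ 19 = -28.37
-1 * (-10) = 10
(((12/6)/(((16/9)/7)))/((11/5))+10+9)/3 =1987/264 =7.53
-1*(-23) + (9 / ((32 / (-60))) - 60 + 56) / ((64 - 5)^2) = 640337 / 27848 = 22.99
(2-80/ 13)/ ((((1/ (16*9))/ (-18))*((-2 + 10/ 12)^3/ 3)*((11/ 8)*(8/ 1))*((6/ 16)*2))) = -2465.54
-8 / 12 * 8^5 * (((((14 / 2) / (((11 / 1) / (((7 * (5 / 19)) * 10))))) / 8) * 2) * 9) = -120422400 / 209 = -576183.73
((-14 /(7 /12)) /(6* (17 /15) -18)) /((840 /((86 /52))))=43 /10192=0.00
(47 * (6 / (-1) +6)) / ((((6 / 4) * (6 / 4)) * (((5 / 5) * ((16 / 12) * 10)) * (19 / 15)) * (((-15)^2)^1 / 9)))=0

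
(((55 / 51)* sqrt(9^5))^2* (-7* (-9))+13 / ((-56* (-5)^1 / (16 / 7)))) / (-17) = -306338838389 / 1203685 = -254500.84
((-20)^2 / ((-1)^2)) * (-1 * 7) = -2800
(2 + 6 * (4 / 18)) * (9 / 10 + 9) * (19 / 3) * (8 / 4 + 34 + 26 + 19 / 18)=237215 / 18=13178.61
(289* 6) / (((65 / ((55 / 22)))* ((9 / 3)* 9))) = 2.47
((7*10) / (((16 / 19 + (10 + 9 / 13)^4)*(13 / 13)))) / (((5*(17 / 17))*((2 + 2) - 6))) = -542659 / 1013310965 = -0.00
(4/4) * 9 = 9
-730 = -730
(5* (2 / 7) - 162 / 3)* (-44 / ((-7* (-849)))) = 16192 / 41601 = 0.39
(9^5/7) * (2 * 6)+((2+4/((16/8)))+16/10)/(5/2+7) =67316252/665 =101227.45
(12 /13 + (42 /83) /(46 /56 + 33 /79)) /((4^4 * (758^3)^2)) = 984447 /35902582430981240760807424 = 0.00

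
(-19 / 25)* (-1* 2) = 38 / 25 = 1.52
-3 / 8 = -0.38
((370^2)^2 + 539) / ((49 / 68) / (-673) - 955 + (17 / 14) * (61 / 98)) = -147094017597215514 / 7489418575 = -19640245.25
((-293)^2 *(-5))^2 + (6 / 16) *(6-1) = 1474010160215 / 8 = 184251270026.88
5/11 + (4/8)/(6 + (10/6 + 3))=353/704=0.50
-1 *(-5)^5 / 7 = 3125 / 7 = 446.43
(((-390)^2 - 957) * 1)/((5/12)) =1813716/5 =362743.20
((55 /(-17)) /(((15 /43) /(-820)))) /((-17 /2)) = -775720 /867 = -894.72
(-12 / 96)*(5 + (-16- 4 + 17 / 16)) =223 / 128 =1.74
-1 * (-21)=21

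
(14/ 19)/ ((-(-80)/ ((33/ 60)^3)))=9317/ 6080000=0.00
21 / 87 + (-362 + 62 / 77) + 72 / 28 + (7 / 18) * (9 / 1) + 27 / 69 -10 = -37439755 / 102718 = -364.49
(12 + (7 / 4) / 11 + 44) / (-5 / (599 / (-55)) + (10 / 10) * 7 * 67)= 0.12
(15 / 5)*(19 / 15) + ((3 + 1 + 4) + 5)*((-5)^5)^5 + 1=-19371509552001953101 / 5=-3874301910400390620.20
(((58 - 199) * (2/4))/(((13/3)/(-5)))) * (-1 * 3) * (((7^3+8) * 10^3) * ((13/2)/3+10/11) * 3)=-8694236250/11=-790385113.64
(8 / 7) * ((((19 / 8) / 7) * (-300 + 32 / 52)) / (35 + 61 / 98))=-3.26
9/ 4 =2.25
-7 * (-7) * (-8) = -392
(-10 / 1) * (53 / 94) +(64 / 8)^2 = 2743 / 47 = 58.36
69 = 69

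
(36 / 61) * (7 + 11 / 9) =296 / 61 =4.85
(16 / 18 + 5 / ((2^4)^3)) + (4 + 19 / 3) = 413741 / 36864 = 11.22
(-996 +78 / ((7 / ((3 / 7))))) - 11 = -49109 / 49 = -1002.22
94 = 94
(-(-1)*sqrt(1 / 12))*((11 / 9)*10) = 55*sqrt(3) / 27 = 3.53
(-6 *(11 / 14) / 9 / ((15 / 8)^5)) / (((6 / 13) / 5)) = -2342912 / 9568125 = -0.24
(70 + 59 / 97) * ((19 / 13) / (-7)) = -130131 / 8827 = -14.74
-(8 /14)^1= -4 /7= -0.57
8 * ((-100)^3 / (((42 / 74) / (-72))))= 7104000000 / 7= 1014857142.86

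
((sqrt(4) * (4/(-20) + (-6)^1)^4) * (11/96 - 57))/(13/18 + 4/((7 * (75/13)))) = -105910311801/517400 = -204697.16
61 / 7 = 8.71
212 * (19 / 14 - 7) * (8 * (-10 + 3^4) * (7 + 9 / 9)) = -38051456 / 7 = -5435922.29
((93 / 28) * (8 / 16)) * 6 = 279 / 28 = 9.96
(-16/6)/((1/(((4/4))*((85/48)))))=-85/18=-4.72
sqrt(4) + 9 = 11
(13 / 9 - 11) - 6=-140 / 9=-15.56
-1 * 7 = -7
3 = 3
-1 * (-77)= 77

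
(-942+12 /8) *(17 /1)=-31977 /2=-15988.50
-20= -20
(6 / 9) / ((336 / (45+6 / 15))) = 227 / 2520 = 0.09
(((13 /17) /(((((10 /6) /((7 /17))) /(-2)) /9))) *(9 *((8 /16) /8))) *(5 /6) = -7371 /4624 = -1.59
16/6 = 8/3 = 2.67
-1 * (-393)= 393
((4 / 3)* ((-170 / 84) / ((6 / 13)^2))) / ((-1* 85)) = 169 / 1134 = 0.15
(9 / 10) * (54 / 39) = 81 / 65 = 1.25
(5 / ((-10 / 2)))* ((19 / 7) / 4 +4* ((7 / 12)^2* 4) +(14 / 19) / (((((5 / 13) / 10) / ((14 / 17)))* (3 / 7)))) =-3494837 / 81396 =-42.94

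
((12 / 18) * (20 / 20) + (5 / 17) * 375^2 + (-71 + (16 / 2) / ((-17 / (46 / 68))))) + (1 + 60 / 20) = 35801588 / 867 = 41293.64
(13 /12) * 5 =65 /12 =5.42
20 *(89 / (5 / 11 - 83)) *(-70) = 342650 / 227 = 1509.47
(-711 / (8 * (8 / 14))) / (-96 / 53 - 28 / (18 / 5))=2374029 / 146368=16.22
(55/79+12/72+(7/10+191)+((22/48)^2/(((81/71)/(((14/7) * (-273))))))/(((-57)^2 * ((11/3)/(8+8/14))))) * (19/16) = 53359276361/233435520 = 228.58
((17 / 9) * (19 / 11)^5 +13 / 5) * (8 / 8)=229311382 / 7247295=31.64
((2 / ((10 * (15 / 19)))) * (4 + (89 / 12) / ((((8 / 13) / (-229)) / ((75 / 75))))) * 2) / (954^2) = -5026811 / 3276417600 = -0.00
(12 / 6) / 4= 1 / 2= 0.50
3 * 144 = 432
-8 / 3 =-2.67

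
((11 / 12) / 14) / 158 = 11 / 26544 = 0.00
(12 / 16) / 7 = 3 / 28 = 0.11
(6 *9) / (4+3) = 54 / 7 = 7.71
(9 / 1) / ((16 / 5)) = 45 / 16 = 2.81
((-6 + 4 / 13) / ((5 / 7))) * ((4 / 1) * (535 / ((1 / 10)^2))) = -22170400 / 13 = -1705415.38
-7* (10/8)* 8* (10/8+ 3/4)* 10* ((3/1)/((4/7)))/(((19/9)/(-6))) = 396900/19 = 20889.47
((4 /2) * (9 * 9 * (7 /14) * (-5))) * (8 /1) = -3240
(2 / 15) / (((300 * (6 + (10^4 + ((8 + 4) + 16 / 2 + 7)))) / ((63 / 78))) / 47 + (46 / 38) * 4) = 6251 / 3717453510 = 0.00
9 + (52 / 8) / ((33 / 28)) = 479 / 33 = 14.52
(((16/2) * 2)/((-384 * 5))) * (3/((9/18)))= -1/20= -0.05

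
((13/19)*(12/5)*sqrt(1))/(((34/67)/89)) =465114/1615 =288.00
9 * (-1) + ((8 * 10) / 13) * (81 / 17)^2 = 491067 / 3757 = 130.71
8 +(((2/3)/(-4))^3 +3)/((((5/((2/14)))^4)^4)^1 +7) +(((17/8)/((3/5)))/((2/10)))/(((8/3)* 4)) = 42323990002876822872161926247/4381294557515756835937506048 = 9.66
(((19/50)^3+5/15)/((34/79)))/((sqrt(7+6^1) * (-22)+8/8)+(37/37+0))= -126506413 * sqrt(13)/40086000000 - 11500583/40086000000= -0.01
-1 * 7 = -7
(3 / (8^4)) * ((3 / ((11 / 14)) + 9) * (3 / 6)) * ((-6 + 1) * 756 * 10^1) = -1998675 / 11264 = -177.44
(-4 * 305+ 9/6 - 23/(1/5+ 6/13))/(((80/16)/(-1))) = 107781/430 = 250.65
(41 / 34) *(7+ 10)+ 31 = 103 / 2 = 51.50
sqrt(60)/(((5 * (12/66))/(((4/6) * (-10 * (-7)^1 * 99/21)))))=484 * sqrt(15)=1874.52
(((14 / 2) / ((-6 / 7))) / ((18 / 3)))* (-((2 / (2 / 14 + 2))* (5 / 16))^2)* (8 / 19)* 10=12005 / 24624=0.49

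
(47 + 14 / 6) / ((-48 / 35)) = -1295 / 36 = -35.97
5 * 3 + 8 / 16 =31 / 2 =15.50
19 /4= 4.75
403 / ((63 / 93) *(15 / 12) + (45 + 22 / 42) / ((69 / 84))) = 7.16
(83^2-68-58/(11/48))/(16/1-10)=72247/66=1094.65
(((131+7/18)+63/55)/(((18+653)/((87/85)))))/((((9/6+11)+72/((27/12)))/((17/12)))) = 3805061/591218100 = 0.01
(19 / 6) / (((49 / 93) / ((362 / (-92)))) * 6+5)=106609 / 141282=0.75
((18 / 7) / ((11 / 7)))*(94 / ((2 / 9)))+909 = 1601.18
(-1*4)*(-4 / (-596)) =-4 / 149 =-0.03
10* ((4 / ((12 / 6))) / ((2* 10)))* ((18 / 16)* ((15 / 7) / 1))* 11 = 1485 / 56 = 26.52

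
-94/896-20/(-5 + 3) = 4433/448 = 9.90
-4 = -4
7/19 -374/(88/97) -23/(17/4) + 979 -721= -205807/1292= -159.29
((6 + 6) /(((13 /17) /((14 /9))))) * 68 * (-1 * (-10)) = 647360 /39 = 16598.97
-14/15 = -0.93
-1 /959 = -0.00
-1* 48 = -48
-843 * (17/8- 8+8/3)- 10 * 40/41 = 883917/328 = 2694.87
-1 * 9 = -9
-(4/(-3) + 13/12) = 1/4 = 0.25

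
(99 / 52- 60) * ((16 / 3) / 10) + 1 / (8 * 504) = -8120383 / 262080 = -30.98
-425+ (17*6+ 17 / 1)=-306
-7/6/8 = -7/48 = -0.15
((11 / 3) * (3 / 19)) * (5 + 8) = 143 / 19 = 7.53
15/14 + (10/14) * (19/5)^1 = 53/14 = 3.79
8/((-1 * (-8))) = 1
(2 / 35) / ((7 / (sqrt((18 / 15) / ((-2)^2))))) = sqrt(30) / 1225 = 0.00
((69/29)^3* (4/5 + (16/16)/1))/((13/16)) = 47305296/1585285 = 29.84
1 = 1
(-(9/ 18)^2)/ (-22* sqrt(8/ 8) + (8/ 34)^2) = 289/ 25368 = 0.01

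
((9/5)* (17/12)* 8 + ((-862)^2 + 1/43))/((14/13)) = 296695009/430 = 689988.39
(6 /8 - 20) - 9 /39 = -1013 /52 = -19.48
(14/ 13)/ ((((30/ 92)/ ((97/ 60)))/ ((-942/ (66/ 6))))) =-4903738/ 10725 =-457.22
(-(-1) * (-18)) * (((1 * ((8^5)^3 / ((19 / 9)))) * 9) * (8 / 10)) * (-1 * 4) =820781032088272896 / 95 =8639800337771293.64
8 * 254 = 2032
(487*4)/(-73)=-1948/73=-26.68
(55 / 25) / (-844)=-11 / 4220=-0.00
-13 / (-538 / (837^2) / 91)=828773127 / 538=1540470.50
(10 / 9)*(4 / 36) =10 / 81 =0.12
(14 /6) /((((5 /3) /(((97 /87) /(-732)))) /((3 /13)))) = -679 /1379820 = -0.00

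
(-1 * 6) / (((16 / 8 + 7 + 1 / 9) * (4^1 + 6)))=-27 / 410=-0.07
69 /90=23 /30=0.77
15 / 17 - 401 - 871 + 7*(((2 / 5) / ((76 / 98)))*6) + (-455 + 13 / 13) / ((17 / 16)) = -2707949 / 1615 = -1676.75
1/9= 0.11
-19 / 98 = -0.19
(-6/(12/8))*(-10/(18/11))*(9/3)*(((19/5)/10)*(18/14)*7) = 250.80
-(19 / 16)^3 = -6859 / 4096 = -1.67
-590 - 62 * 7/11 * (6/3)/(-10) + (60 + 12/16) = -114699/220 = -521.36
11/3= 3.67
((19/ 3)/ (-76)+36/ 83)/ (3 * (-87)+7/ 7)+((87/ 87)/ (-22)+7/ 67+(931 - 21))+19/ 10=34810066487/ 38170704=911.96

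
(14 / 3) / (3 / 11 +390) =154 / 12879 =0.01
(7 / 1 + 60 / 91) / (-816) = -0.01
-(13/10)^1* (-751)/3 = 9763/30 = 325.43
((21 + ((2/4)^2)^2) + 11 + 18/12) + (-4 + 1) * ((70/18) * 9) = -1143/16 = -71.44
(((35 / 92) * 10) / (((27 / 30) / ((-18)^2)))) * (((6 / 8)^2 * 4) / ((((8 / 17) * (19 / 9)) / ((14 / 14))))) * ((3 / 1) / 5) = 6506325 / 3496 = 1861.08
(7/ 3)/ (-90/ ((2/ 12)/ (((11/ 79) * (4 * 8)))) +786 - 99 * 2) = -553/ 430884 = -0.00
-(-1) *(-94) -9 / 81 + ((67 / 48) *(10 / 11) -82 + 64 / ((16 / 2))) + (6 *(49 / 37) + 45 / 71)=-329278265 / 2080584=-158.26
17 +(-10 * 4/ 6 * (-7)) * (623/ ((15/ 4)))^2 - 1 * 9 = 173882872/ 135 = 1288021.27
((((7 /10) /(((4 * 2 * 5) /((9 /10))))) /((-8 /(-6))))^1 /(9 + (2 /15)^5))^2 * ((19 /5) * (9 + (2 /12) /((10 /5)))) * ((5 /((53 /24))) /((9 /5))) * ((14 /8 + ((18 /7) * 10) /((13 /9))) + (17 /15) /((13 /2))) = 1555888235932760625 /1054558880389403803648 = 0.00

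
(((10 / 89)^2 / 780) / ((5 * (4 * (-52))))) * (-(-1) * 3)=-1 / 21418384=-0.00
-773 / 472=-1.64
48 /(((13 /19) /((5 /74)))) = 2280 /481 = 4.74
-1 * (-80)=80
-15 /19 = -0.79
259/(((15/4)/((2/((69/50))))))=20720/207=100.10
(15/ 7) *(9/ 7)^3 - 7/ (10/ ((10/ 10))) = 92543/ 24010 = 3.85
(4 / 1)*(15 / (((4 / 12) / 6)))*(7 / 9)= 840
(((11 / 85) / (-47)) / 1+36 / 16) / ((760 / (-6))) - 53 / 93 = -331856369 / 564733200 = -0.59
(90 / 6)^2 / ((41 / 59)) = 13275 / 41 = 323.78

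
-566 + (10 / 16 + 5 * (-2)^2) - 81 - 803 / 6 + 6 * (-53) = -25877 / 24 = -1078.21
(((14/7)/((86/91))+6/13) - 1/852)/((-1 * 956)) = -1227173/455312208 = -0.00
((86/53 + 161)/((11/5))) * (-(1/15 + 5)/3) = -218348/1749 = -124.84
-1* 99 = -99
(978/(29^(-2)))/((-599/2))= -1644996/599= -2746.24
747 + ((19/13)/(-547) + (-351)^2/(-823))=3495609743/5852353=597.30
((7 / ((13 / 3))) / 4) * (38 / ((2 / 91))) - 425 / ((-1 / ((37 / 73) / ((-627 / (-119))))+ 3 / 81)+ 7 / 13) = 741.53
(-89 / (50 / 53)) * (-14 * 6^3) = 7132104 / 25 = 285284.16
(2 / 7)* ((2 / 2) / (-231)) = -2 / 1617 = -0.00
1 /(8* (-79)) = -1 /632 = -0.00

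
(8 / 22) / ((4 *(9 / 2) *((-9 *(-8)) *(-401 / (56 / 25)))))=-14 / 8932275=-0.00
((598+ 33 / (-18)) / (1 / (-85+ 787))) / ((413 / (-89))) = -5321043 / 59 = -90187.17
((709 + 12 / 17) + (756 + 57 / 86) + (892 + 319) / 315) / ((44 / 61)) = 536385871 / 263160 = 2038.25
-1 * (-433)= 433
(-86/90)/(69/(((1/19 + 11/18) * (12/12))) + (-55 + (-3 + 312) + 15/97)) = -0.00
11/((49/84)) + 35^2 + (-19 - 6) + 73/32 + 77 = 290783/224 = 1298.14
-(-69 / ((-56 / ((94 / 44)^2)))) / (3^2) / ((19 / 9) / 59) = -17.46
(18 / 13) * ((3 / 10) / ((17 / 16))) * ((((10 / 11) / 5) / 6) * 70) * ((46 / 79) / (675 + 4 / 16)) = 370944 / 518724349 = 0.00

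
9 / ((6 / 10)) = 15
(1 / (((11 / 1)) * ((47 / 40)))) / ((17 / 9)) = 360 / 8789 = 0.04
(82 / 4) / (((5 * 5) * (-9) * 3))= -41 / 1350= -0.03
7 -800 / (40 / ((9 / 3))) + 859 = 806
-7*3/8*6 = -63/4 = -15.75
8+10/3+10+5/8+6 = 671/24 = 27.96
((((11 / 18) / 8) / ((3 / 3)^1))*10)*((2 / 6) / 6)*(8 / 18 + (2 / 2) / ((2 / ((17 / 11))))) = 1205 / 23328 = 0.05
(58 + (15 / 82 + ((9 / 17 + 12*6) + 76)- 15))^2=71420959009 / 1943236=36753.62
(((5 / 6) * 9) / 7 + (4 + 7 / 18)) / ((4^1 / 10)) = 860 / 63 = 13.65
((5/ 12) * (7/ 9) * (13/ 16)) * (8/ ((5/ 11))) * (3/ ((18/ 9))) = 1001/ 144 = 6.95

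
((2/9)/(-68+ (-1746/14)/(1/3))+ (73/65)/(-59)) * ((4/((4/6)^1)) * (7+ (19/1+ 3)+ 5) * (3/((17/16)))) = -26714944/2373865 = -11.25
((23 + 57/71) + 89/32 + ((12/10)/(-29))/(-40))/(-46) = -43790979/75771200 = -0.58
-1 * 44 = -44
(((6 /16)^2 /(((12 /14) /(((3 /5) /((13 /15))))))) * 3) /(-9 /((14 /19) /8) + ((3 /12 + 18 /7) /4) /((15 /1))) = -59535 /17064424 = -0.00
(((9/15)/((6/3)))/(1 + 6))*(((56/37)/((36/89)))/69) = 89/38295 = 0.00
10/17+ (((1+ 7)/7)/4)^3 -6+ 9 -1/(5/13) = 29492/29155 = 1.01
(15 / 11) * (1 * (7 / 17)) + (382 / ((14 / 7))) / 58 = 41807 / 10846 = 3.85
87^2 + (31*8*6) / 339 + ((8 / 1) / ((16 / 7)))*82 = 888224 / 113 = 7860.39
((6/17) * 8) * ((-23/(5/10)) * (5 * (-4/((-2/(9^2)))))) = -105204.71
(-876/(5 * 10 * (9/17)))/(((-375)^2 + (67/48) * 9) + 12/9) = -39712/168766675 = -0.00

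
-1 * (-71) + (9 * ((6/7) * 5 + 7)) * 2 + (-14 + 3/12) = 7291/28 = 260.39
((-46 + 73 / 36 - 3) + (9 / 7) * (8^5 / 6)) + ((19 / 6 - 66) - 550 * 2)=1464601 / 252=5811.91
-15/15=-1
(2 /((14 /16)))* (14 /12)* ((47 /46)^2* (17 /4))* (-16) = -300424 /1587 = -189.30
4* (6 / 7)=24 / 7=3.43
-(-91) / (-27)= -91 / 27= -3.37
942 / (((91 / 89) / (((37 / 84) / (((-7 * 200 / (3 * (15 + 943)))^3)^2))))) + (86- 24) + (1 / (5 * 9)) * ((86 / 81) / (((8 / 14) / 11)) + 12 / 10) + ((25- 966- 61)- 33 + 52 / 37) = 118863442984569718681573351357 / 4042843411698000000000000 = 29400.95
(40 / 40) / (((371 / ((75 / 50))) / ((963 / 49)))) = 2889 / 36358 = 0.08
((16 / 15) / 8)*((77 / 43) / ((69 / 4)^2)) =2464 / 3070845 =0.00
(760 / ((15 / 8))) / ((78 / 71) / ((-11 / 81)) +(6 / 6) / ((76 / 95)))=-3798784 / 64101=-59.26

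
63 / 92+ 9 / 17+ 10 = 17539 / 1564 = 11.21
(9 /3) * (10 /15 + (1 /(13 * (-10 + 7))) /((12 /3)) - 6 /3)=-209 /52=-4.02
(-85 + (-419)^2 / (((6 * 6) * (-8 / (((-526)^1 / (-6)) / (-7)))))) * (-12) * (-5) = 228292315 / 504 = 452960.94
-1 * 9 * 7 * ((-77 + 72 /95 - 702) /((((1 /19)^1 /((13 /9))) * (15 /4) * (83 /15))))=26911612 /415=64847.26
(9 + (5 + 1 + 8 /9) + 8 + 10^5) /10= 180043 /18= 10002.39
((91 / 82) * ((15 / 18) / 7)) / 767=0.00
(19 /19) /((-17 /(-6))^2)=36 /289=0.12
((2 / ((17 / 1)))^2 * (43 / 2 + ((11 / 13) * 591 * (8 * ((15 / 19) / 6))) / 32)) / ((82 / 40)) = 18290 / 71383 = 0.26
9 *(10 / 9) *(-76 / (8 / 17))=-1615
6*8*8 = 384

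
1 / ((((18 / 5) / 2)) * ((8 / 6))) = 5 / 12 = 0.42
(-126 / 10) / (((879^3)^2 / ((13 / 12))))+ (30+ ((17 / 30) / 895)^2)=30.00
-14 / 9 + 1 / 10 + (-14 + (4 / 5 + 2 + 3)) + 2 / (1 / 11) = 1111 / 90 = 12.34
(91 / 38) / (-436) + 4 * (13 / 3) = 861263 / 49704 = 17.33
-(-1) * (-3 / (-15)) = 1 / 5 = 0.20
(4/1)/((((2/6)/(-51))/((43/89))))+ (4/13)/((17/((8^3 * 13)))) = -265100/1513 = -175.21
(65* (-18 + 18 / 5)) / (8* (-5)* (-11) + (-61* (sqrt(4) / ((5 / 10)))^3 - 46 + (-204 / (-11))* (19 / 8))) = 6864 / 25417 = 0.27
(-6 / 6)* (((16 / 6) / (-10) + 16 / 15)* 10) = -8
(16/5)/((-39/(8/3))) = -128/585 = -0.22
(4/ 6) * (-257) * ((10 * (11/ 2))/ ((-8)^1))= 14135/ 12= 1177.92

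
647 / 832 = 0.78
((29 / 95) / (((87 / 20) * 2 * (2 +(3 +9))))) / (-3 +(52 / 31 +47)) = 31 / 564984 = 0.00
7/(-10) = -7/10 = -0.70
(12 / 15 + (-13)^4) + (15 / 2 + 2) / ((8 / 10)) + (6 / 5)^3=28575403 / 1000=28575.40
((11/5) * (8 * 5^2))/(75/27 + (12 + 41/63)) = 770/27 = 28.52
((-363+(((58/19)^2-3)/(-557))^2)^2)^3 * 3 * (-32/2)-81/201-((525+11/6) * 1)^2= -1157193890965530770584263832579807249174397499382850180101423579079092015483743760975/10537220507415616706048081277970662064328728428220521482878287697452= -109819652170242648.27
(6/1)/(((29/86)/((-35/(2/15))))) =-135450/29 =-4670.69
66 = 66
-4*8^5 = -131072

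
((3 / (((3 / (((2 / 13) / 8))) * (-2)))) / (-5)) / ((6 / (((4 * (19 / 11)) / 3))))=19 / 25740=0.00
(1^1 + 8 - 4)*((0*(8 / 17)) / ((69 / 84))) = 0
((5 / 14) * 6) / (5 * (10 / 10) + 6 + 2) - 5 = -440 / 91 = -4.84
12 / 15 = 4 / 5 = 0.80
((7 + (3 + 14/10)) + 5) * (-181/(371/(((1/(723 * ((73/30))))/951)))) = -29684/6207179853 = -0.00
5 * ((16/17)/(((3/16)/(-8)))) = -10240/51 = -200.78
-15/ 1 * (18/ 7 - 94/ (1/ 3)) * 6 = 176040/ 7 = 25148.57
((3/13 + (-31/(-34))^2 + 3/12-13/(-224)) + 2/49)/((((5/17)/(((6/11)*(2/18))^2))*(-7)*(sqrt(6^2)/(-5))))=2770597/1320791472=0.00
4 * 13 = 52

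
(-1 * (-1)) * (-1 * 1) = -1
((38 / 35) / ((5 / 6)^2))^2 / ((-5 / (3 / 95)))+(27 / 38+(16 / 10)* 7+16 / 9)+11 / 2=62753690302 / 3273046875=19.17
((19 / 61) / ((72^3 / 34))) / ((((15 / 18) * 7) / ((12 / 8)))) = 323 / 44271360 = 0.00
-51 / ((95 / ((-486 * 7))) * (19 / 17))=1634.09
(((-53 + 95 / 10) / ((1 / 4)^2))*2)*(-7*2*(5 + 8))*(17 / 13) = 331296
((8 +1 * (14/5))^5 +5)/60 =459180649/187500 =2448.96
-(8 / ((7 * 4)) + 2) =-16 / 7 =-2.29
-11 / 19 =-0.58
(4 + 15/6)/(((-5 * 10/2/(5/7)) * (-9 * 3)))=13/1890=0.01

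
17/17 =1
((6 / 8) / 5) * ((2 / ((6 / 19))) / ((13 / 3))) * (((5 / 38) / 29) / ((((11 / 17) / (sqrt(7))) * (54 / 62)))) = 527 * sqrt(7) / 298584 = 0.00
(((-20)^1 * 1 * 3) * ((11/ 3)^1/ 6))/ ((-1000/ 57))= 209/ 100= 2.09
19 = 19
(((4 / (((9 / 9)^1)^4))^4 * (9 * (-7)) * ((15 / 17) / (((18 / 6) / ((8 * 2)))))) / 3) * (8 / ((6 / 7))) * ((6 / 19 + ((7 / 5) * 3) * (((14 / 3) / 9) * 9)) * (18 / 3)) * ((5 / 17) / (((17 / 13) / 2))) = -1184763740160 / 93347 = -12692038.74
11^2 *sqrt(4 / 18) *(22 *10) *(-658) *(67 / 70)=-16765276 *sqrt(2) / 3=-7903226.90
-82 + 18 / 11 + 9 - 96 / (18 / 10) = -4115 / 33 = -124.70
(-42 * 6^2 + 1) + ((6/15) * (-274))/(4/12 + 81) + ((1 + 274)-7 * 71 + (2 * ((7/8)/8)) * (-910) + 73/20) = -9417229/4880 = -1929.76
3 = 3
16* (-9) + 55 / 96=-13769 / 96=-143.43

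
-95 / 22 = -4.32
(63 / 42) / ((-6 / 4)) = -1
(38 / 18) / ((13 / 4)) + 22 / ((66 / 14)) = 622 / 117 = 5.32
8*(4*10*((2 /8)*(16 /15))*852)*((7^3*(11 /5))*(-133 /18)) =-18241760768 /45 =-405372461.51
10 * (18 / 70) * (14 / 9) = 4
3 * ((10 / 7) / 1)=30 / 7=4.29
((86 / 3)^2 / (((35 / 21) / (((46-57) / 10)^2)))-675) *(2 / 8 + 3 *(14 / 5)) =-678.07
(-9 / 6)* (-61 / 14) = 183 / 28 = 6.54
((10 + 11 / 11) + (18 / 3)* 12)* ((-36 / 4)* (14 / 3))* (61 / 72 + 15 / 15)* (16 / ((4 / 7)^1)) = -180303.67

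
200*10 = 2000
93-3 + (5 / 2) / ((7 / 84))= 120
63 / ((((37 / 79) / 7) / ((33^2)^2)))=41316301719 / 37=1116656803.22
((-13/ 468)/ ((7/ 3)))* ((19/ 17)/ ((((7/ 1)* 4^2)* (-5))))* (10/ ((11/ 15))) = 95/ 293216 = 0.00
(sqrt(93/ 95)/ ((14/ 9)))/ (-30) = -3*sqrt(8835)/ 13300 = -0.02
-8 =-8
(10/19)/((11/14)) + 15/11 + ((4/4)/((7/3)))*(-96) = -39.11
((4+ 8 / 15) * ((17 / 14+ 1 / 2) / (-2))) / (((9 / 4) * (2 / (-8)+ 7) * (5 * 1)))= -2176 / 42525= -0.05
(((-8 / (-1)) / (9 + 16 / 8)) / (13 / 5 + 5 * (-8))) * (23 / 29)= -920 / 59653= -0.02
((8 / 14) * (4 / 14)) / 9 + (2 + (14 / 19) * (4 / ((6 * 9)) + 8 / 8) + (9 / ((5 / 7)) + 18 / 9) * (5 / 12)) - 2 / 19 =8.79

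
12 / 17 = 0.71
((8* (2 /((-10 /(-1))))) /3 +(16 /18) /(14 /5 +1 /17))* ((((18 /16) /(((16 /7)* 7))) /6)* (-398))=-114823 /29160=-3.94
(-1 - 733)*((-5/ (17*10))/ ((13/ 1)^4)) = 367/ 485537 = 0.00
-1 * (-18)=18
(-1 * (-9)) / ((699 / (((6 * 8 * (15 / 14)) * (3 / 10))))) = 324 / 1631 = 0.20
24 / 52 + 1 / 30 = 193 / 390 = 0.49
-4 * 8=-32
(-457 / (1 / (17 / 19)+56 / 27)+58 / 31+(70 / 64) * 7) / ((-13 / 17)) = 3302066077 / 18892640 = 174.78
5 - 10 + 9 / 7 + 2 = -12 / 7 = -1.71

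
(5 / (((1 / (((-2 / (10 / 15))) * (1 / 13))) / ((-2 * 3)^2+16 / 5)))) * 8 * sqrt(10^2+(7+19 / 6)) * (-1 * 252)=197568 * sqrt(3966) / 13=957083.01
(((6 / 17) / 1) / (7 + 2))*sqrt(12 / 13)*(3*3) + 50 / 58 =12*sqrt(39) / 221 + 25 / 29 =1.20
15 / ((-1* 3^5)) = -5 / 81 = -0.06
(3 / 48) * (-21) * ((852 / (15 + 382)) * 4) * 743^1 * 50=-166171950 / 397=-418569.14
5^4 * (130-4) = 78750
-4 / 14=-2 / 7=-0.29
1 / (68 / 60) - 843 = -14316 / 17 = -842.12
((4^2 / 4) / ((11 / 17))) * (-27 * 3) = -5508 / 11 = -500.73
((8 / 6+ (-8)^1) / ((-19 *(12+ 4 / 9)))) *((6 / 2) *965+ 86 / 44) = 955995 / 11704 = 81.68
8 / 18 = 4 / 9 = 0.44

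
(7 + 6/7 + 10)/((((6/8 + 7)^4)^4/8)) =4294967296000/5091961852230296846799367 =0.00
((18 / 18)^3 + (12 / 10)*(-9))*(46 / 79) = -2254 / 395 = -5.71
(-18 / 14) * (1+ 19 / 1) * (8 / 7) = -1440 / 49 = -29.39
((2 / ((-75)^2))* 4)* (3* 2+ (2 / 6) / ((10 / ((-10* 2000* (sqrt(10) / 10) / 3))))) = 16 / 1875 - 64* sqrt(10) / 2025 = -0.09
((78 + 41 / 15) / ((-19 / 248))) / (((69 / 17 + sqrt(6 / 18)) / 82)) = -18638.25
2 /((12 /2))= 1 /3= 0.33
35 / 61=0.57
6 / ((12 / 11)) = 11 / 2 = 5.50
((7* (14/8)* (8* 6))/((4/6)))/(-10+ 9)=-882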